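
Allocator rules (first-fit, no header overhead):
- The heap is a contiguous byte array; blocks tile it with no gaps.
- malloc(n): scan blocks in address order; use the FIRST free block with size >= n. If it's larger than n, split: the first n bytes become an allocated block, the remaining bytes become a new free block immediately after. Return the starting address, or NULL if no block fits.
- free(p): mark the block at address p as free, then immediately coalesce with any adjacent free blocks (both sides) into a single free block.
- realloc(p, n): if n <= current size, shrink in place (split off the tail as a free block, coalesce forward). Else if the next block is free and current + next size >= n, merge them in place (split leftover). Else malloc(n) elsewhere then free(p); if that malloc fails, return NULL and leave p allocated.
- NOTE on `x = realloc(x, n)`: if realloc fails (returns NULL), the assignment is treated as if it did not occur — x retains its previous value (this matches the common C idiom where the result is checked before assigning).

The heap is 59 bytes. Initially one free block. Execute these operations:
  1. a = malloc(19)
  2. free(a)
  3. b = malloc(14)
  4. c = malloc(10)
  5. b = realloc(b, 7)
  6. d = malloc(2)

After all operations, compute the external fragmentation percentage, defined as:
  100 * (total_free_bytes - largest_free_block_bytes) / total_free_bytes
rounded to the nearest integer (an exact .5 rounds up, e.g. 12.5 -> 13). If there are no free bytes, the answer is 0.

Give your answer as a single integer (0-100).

Answer: 13

Derivation:
Op 1: a = malloc(19) -> a = 0; heap: [0-18 ALLOC][19-58 FREE]
Op 2: free(a) -> (freed a); heap: [0-58 FREE]
Op 3: b = malloc(14) -> b = 0; heap: [0-13 ALLOC][14-58 FREE]
Op 4: c = malloc(10) -> c = 14; heap: [0-13 ALLOC][14-23 ALLOC][24-58 FREE]
Op 5: b = realloc(b, 7) -> b = 0; heap: [0-6 ALLOC][7-13 FREE][14-23 ALLOC][24-58 FREE]
Op 6: d = malloc(2) -> d = 7; heap: [0-6 ALLOC][7-8 ALLOC][9-13 FREE][14-23 ALLOC][24-58 FREE]
Free blocks: [5 35] total_free=40 largest=35 -> 100*(40-35)/40 = 500/40 = 12.5 -> rounds to 13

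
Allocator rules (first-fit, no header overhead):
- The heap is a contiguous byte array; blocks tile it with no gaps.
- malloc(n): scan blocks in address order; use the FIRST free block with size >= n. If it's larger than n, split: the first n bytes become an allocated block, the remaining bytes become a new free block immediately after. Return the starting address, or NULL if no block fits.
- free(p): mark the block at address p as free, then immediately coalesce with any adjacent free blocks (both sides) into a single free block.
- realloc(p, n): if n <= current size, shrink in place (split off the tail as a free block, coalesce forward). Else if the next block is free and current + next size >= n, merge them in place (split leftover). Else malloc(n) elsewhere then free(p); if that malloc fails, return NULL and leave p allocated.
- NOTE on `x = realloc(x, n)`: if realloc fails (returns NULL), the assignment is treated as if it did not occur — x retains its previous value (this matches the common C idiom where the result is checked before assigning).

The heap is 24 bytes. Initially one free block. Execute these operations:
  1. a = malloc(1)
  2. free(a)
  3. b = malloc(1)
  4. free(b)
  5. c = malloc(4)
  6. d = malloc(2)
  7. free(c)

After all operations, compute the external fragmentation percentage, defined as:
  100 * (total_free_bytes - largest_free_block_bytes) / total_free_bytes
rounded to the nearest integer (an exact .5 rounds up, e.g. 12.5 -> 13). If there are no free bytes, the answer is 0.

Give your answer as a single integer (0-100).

Op 1: a = malloc(1) -> a = 0; heap: [0-0 ALLOC][1-23 FREE]
Op 2: free(a) -> (freed a); heap: [0-23 FREE]
Op 3: b = malloc(1) -> b = 0; heap: [0-0 ALLOC][1-23 FREE]
Op 4: free(b) -> (freed b); heap: [0-23 FREE]
Op 5: c = malloc(4) -> c = 0; heap: [0-3 ALLOC][4-23 FREE]
Op 6: d = malloc(2) -> d = 4; heap: [0-3 ALLOC][4-5 ALLOC][6-23 FREE]
Op 7: free(c) -> (freed c); heap: [0-3 FREE][4-5 ALLOC][6-23 FREE]
Free blocks: [4 18] total_free=22 largest=18 -> 100*(22-18)/22 = 400/22 ≈ 18.182 -> rounds to 18

Answer: 18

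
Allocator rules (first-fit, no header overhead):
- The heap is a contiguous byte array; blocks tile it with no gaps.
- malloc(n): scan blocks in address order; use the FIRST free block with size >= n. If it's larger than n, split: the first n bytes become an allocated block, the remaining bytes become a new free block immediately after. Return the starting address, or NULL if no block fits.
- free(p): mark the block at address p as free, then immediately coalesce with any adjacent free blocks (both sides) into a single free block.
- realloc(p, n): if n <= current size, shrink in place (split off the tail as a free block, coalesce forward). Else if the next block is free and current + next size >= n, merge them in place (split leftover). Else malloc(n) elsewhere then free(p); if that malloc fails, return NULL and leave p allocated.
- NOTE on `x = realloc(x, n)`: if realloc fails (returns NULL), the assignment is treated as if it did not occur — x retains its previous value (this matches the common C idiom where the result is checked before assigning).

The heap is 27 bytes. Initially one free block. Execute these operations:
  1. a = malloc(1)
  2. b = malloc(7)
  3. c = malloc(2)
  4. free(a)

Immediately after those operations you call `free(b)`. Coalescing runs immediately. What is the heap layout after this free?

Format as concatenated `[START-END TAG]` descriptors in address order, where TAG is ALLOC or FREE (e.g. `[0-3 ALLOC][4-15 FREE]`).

Answer: [0-7 FREE][8-9 ALLOC][10-26 FREE]

Derivation:
Op 1: a = malloc(1) -> a = 0; heap: [0-0 ALLOC][1-26 FREE]
Op 2: b = malloc(7) -> b = 1; heap: [0-0 ALLOC][1-7 ALLOC][8-26 FREE]
Op 3: c = malloc(2) -> c = 8; heap: [0-0 ALLOC][1-7 ALLOC][8-9 ALLOC][10-26 FREE]
Op 4: free(a) -> (freed a); heap: [0-0 FREE][1-7 ALLOC][8-9 ALLOC][10-26 FREE]
free(b): b = 1 -> block [1-7 ALLOC]; mark free, coalesce with adjacent free neighbors -> [0-7 FREE][8-9 ALLOC][10-26 FREE]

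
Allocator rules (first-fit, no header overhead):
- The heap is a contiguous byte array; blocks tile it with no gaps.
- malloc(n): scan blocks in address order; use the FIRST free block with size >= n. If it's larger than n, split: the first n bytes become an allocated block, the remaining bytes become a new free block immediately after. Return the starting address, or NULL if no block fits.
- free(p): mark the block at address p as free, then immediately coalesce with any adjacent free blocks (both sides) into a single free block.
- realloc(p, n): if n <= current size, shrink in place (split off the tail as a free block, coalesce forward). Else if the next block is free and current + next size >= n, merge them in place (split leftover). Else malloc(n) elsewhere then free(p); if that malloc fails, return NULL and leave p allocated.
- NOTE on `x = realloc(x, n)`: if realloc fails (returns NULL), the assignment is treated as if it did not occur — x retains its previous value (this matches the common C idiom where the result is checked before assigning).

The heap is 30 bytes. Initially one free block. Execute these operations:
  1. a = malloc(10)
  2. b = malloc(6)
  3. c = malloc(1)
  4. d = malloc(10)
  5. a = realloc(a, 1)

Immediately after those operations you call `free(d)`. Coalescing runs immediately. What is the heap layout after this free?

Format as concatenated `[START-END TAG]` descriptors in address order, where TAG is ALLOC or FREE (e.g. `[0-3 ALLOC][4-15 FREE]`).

Op 1: a = malloc(10) -> a = 0; heap: [0-9 ALLOC][10-29 FREE]
Op 2: b = malloc(6) -> b = 10; heap: [0-9 ALLOC][10-15 ALLOC][16-29 FREE]
Op 3: c = malloc(1) -> c = 16; heap: [0-9 ALLOC][10-15 ALLOC][16-16 ALLOC][17-29 FREE]
Op 4: d = malloc(10) -> d = 17; heap: [0-9 ALLOC][10-15 ALLOC][16-16 ALLOC][17-26 ALLOC][27-29 FREE]
Op 5: a = realloc(a, 1) -> a = 0; heap: [0-0 ALLOC][1-9 FREE][10-15 ALLOC][16-16 ALLOC][17-26 ALLOC][27-29 FREE]
free(d): d = 17 -> block [17-26 ALLOC]; mark free, coalesce with adjacent free neighbors -> [0-0 ALLOC][1-9 FREE][10-15 ALLOC][16-16 ALLOC][17-29 FREE]

Answer: [0-0 ALLOC][1-9 FREE][10-15 ALLOC][16-16 ALLOC][17-29 FREE]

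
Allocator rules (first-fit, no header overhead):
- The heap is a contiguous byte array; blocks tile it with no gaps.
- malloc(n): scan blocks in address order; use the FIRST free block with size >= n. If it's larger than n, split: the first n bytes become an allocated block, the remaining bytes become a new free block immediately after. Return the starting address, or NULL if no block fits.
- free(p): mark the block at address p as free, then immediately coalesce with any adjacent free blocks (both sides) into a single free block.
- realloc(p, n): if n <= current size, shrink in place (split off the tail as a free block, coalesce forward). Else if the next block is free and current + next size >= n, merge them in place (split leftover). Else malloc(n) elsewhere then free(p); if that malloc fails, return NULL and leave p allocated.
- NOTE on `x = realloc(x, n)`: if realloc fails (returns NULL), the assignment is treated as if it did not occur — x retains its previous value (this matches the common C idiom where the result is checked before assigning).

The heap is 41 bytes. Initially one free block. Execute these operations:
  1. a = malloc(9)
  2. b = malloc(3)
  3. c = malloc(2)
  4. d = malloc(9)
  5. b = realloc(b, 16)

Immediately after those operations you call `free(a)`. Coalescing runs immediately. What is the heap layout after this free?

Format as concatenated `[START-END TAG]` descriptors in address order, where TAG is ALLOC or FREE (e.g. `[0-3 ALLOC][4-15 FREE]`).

Op 1: a = malloc(9) -> a = 0; heap: [0-8 ALLOC][9-40 FREE]
Op 2: b = malloc(3) -> b = 9; heap: [0-8 ALLOC][9-11 ALLOC][12-40 FREE]
Op 3: c = malloc(2) -> c = 12; heap: [0-8 ALLOC][9-11 ALLOC][12-13 ALLOC][14-40 FREE]
Op 4: d = malloc(9) -> d = 14; heap: [0-8 ALLOC][9-11 ALLOC][12-13 ALLOC][14-22 ALLOC][23-40 FREE]
Op 5: b = realloc(b, 16) -> b = 23; heap: [0-8 ALLOC][9-11 FREE][12-13 ALLOC][14-22 ALLOC][23-38 ALLOC][39-40 FREE]
free(a): a = 0 -> block [0-8 ALLOC]; mark free, coalesce with adjacent free neighbors -> [0-11 FREE][12-13 ALLOC][14-22 ALLOC][23-38 ALLOC][39-40 FREE]

Answer: [0-11 FREE][12-13 ALLOC][14-22 ALLOC][23-38 ALLOC][39-40 FREE]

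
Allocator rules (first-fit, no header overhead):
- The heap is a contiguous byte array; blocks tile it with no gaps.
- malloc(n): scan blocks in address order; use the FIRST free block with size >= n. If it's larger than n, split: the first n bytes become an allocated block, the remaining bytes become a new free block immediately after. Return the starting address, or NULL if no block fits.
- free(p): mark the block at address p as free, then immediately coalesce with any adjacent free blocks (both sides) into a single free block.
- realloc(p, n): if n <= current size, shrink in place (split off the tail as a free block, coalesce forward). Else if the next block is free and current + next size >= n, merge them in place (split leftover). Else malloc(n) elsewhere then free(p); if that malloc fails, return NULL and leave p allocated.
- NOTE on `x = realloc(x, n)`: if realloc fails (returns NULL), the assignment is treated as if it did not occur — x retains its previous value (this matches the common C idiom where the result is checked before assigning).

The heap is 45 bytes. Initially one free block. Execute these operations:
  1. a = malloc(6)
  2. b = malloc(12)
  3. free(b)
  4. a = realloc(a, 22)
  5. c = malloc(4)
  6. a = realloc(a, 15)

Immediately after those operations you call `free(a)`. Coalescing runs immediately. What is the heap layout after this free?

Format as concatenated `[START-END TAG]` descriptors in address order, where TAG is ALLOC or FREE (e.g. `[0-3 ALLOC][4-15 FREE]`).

Op 1: a = malloc(6) -> a = 0; heap: [0-5 ALLOC][6-44 FREE]
Op 2: b = malloc(12) -> b = 6; heap: [0-5 ALLOC][6-17 ALLOC][18-44 FREE]
Op 3: free(b) -> (freed b); heap: [0-5 ALLOC][6-44 FREE]
Op 4: a = realloc(a, 22) -> a = 0; heap: [0-21 ALLOC][22-44 FREE]
Op 5: c = malloc(4) -> c = 22; heap: [0-21 ALLOC][22-25 ALLOC][26-44 FREE]
Op 6: a = realloc(a, 15) -> a = 0; heap: [0-14 ALLOC][15-21 FREE][22-25 ALLOC][26-44 FREE]
free(a): a = 0 -> block [0-14 ALLOC]; mark free, coalesce with adjacent free neighbors -> [0-21 FREE][22-25 ALLOC][26-44 FREE]

Answer: [0-21 FREE][22-25 ALLOC][26-44 FREE]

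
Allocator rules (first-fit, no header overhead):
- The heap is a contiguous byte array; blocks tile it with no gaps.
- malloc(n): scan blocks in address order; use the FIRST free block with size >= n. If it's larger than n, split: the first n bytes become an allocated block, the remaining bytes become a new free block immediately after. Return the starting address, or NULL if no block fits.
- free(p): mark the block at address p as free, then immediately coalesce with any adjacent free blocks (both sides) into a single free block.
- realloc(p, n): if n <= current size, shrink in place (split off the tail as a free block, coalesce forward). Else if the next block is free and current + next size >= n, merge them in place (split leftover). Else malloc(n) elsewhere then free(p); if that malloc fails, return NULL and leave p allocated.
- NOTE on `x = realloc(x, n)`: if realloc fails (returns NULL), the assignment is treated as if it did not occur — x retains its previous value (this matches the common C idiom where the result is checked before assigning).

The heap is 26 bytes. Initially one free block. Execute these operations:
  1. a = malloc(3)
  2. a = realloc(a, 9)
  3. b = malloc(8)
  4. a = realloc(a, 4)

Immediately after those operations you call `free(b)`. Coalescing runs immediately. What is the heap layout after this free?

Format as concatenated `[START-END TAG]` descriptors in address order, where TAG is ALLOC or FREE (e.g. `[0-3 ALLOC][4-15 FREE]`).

Answer: [0-3 ALLOC][4-25 FREE]

Derivation:
Op 1: a = malloc(3) -> a = 0; heap: [0-2 ALLOC][3-25 FREE]
Op 2: a = realloc(a, 9) -> a = 0; heap: [0-8 ALLOC][9-25 FREE]
Op 3: b = malloc(8) -> b = 9; heap: [0-8 ALLOC][9-16 ALLOC][17-25 FREE]
Op 4: a = realloc(a, 4) -> a = 0; heap: [0-3 ALLOC][4-8 FREE][9-16 ALLOC][17-25 FREE]
free(b): b = 9 -> block [9-16 ALLOC]; mark free, coalesce with adjacent free neighbors -> [0-3 ALLOC][4-25 FREE]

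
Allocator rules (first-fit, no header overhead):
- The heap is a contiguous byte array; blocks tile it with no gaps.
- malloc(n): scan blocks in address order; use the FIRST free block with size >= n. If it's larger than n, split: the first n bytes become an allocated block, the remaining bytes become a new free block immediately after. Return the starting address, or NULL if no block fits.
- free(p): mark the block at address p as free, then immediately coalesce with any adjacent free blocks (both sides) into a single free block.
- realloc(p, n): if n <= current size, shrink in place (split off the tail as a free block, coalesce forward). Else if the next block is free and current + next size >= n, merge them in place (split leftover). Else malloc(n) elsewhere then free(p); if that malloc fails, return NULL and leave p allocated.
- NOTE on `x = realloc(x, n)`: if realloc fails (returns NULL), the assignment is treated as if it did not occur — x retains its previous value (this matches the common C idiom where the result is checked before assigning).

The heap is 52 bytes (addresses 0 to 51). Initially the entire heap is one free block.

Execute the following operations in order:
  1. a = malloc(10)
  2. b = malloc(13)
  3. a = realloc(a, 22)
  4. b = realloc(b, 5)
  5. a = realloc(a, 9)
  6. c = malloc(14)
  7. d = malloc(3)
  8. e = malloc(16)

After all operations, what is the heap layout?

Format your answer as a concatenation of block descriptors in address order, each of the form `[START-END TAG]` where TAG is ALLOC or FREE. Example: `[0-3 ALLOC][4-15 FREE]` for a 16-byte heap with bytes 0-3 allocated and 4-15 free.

Answer: [0-2 ALLOC][3-9 FREE][10-14 ALLOC][15-22 FREE][23-31 ALLOC][32-45 ALLOC][46-51 FREE]

Derivation:
Op 1: a = malloc(10) -> a = 0; heap: [0-9 ALLOC][10-51 FREE]
Op 2: b = malloc(13) -> b = 10; heap: [0-9 ALLOC][10-22 ALLOC][23-51 FREE]
Op 3: a = realloc(a, 22) -> a = 23; heap: [0-9 FREE][10-22 ALLOC][23-44 ALLOC][45-51 FREE]
Op 4: b = realloc(b, 5) -> b = 10; heap: [0-9 FREE][10-14 ALLOC][15-22 FREE][23-44 ALLOC][45-51 FREE]
Op 5: a = realloc(a, 9) -> a = 23; heap: [0-9 FREE][10-14 ALLOC][15-22 FREE][23-31 ALLOC][32-51 FREE]
Op 6: c = malloc(14) -> c = 32; heap: [0-9 FREE][10-14 ALLOC][15-22 FREE][23-31 ALLOC][32-45 ALLOC][46-51 FREE]
Op 7: d = malloc(3) -> d = 0; heap: [0-2 ALLOC][3-9 FREE][10-14 ALLOC][15-22 FREE][23-31 ALLOC][32-45 ALLOC][46-51 FREE]
Op 8: e = malloc(16) -> e = NULL; heap: [0-2 ALLOC][3-9 FREE][10-14 ALLOC][15-22 FREE][23-31 ALLOC][32-45 ALLOC][46-51 FREE]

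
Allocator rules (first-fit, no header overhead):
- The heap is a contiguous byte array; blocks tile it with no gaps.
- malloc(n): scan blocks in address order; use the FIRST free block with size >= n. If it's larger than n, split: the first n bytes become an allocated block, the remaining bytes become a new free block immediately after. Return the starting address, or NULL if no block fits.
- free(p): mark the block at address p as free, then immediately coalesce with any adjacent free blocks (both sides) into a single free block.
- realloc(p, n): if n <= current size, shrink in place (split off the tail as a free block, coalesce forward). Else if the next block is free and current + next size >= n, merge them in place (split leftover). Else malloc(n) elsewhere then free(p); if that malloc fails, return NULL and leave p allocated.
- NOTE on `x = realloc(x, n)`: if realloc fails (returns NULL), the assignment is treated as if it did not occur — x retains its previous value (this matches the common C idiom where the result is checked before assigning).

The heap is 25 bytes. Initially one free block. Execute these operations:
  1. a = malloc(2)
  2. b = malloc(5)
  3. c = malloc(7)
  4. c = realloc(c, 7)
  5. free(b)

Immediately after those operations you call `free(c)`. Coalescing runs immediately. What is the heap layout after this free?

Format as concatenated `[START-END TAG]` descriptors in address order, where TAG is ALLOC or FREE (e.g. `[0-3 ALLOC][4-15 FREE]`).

Answer: [0-1 ALLOC][2-24 FREE]

Derivation:
Op 1: a = malloc(2) -> a = 0; heap: [0-1 ALLOC][2-24 FREE]
Op 2: b = malloc(5) -> b = 2; heap: [0-1 ALLOC][2-6 ALLOC][7-24 FREE]
Op 3: c = malloc(7) -> c = 7; heap: [0-1 ALLOC][2-6 ALLOC][7-13 ALLOC][14-24 FREE]
Op 4: c = realloc(c, 7) -> c = 7; heap: [0-1 ALLOC][2-6 ALLOC][7-13 ALLOC][14-24 FREE]
Op 5: free(b) -> (freed b); heap: [0-1 ALLOC][2-6 FREE][7-13 ALLOC][14-24 FREE]
free(c): c = 7 -> block [7-13 ALLOC]; mark free, coalesce with adjacent free neighbors -> [0-1 ALLOC][2-24 FREE]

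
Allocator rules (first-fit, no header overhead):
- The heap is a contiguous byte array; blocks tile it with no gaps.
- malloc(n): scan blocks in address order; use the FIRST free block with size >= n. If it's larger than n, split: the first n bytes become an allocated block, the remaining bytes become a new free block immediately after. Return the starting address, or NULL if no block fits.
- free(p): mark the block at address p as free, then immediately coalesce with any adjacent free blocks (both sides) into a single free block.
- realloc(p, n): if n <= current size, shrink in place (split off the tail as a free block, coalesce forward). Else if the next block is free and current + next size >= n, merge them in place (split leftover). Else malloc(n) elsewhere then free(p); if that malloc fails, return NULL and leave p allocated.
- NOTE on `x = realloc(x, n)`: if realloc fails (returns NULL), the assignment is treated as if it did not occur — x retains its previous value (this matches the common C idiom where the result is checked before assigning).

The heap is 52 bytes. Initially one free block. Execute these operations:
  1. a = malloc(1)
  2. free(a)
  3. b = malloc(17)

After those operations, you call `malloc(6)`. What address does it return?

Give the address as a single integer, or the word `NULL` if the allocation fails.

Answer: 17

Derivation:
Op 1: a = malloc(1) -> a = 0; heap: [0-0 ALLOC][1-51 FREE]
Op 2: free(a) -> (freed a); heap: [0-51 FREE]
Op 3: b = malloc(17) -> b = 0; heap: [0-16 ALLOC][17-51 FREE]
malloc(6): first-fit scan over [0-16 ALLOC][17-51 FREE] -> 17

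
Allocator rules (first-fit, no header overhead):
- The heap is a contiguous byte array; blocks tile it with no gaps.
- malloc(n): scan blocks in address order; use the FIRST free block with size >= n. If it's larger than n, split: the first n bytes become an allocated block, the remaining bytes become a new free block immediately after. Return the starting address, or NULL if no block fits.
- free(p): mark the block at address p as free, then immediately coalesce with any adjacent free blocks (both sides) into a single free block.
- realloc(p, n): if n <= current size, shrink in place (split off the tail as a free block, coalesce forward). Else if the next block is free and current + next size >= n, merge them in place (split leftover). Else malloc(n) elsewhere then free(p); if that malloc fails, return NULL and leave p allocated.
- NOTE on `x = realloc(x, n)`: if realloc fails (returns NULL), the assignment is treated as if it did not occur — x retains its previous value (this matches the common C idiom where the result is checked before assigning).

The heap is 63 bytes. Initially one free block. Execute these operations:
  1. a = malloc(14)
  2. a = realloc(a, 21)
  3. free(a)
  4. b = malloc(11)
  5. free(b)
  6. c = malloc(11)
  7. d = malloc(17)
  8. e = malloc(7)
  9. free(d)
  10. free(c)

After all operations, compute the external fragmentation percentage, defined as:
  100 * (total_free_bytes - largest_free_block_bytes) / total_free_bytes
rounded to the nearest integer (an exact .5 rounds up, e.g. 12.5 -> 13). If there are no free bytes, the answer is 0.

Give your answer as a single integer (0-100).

Answer: 50

Derivation:
Op 1: a = malloc(14) -> a = 0; heap: [0-13 ALLOC][14-62 FREE]
Op 2: a = realloc(a, 21) -> a = 0; heap: [0-20 ALLOC][21-62 FREE]
Op 3: free(a) -> (freed a); heap: [0-62 FREE]
Op 4: b = malloc(11) -> b = 0; heap: [0-10 ALLOC][11-62 FREE]
Op 5: free(b) -> (freed b); heap: [0-62 FREE]
Op 6: c = malloc(11) -> c = 0; heap: [0-10 ALLOC][11-62 FREE]
Op 7: d = malloc(17) -> d = 11; heap: [0-10 ALLOC][11-27 ALLOC][28-62 FREE]
Op 8: e = malloc(7) -> e = 28; heap: [0-10 ALLOC][11-27 ALLOC][28-34 ALLOC][35-62 FREE]
Op 9: free(d) -> (freed d); heap: [0-10 ALLOC][11-27 FREE][28-34 ALLOC][35-62 FREE]
Op 10: free(c) -> (freed c); heap: [0-27 FREE][28-34 ALLOC][35-62 FREE]
Free blocks: [28 28] total_free=56 largest=28 -> 100*(56-28)/56 = 2800/56 = 50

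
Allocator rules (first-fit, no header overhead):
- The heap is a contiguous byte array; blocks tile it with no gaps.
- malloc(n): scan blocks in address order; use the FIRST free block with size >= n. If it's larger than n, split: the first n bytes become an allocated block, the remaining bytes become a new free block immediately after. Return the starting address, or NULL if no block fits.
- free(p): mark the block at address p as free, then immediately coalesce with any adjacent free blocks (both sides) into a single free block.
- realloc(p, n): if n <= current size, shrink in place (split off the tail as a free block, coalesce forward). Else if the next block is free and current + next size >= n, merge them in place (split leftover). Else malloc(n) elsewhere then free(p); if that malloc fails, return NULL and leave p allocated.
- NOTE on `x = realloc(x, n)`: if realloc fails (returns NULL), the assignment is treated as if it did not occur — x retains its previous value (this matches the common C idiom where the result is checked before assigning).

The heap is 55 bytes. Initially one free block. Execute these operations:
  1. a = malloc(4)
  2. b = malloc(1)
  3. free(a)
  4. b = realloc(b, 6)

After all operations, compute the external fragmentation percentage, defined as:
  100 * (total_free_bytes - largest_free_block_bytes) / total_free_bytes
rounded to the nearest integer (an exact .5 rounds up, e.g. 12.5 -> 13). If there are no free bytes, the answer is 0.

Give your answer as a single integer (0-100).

Op 1: a = malloc(4) -> a = 0; heap: [0-3 ALLOC][4-54 FREE]
Op 2: b = malloc(1) -> b = 4; heap: [0-3 ALLOC][4-4 ALLOC][5-54 FREE]
Op 3: free(a) -> (freed a); heap: [0-3 FREE][4-4 ALLOC][5-54 FREE]
Op 4: b = realloc(b, 6) -> b = 4; heap: [0-3 FREE][4-9 ALLOC][10-54 FREE]
Free blocks: [4 45] total_free=49 largest=45 -> 100*(49-45)/49 = 400/49 ≈ 8.163 -> rounds to 8

Answer: 8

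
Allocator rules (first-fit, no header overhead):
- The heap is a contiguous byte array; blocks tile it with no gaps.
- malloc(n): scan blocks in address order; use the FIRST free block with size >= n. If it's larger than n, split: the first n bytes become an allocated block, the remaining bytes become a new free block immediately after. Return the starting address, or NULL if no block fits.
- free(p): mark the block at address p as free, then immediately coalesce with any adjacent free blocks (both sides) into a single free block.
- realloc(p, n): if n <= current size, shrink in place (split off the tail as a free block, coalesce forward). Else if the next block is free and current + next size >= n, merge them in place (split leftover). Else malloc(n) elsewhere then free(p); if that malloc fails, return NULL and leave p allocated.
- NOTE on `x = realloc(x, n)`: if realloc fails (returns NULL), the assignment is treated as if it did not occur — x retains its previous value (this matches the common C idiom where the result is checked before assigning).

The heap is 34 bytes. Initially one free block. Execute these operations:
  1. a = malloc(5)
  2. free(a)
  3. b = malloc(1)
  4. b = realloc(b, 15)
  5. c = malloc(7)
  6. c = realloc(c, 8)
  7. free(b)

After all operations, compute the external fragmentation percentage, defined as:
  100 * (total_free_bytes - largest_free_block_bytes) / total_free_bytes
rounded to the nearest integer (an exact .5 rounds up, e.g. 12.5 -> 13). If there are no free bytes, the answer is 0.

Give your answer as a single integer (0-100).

Answer: 42

Derivation:
Op 1: a = malloc(5) -> a = 0; heap: [0-4 ALLOC][5-33 FREE]
Op 2: free(a) -> (freed a); heap: [0-33 FREE]
Op 3: b = malloc(1) -> b = 0; heap: [0-0 ALLOC][1-33 FREE]
Op 4: b = realloc(b, 15) -> b = 0; heap: [0-14 ALLOC][15-33 FREE]
Op 5: c = malloc(7) -> c = 15; heap: [0-14 ALLOC][15-21 ALLOC][22-33 FREE]
Op 6: c = realloc(c, 8) -> c = 15; heap: [0-14 ALLOC][15-22 ALLOC][23-33 FREE]
Op 7: free(b) -> (freed b); heap: [0-14 FREE][15-22 ALLOC][23-33 FREE]
Free blocks: [15 11] total_free=26 largest=15 -> 100*(26-15)/26 = 1100/26 ≈ 42.308 -> rounds to 42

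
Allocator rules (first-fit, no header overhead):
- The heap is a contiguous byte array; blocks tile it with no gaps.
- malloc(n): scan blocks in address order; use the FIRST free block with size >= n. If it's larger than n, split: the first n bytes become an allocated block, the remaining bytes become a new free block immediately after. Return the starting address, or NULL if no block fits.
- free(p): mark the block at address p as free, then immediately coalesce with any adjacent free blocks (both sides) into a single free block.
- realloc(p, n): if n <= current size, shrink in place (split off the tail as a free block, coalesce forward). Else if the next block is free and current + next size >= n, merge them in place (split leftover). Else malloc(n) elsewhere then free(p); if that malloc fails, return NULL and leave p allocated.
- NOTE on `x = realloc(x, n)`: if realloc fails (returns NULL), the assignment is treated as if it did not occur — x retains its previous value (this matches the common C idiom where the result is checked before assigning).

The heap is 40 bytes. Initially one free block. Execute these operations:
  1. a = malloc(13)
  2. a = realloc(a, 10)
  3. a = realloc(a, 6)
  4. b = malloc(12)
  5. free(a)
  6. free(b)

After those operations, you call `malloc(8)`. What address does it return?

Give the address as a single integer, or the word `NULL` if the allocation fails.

Answer: 0

Derivation:
Op 1: a = malloc(13) -> a = 0; heap: [0-12 ALLOC][13-39 FREE]
Op 2: a = realloc(a, 10) -> a = 0; heap: [0-9 ALLOC][10-39 FREE]
Op 3: a = realloc(a, 6) -> a = 0; heap: [0-5 ALLOC][6-39 FREE]
Op 4: b = malloc(12) -> b = 6; heap: [0-5 ALLOC][6-17 ALLOC][18-39 FREE]
Op 5: free(a) -> (freed a); heap: [0-5 FREE][6-17 ALLOC][18-39 FREE]
Op 6: free(b) -> (freed b); heap: [0-39 FREE]
malloc(8): first-fit scan over [0-39 FREE] -> 0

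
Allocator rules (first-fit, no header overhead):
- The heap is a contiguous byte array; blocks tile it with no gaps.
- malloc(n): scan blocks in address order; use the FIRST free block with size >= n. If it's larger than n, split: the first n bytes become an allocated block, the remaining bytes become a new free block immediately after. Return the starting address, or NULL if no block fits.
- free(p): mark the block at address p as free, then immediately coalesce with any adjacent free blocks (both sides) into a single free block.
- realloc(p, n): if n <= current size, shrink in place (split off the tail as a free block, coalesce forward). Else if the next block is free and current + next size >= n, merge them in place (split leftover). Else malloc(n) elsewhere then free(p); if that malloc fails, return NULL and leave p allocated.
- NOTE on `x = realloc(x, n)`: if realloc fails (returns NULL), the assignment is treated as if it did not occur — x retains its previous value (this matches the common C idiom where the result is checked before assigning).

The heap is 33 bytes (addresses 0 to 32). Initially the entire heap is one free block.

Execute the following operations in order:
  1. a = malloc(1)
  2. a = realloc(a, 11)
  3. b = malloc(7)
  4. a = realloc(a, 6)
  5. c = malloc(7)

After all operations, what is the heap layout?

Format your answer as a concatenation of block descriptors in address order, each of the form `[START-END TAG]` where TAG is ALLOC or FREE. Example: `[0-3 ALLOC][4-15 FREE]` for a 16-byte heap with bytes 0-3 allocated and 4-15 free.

Answer: [0-5 ALLOC][6-10 FREE][11-17 ALLOC][18-24 ALLOC][25-32 FREE]

Derivation:
Op 1: a = malloc(1) -> a = 0; heap: [0-0 ALLOC][1-32 FREE]
Op 2: a = realloc(a, 11) -> a = 0; heap: [0-10 ALLOC][11-32 FREE]
Op 3: b = malloc(7) -> b = 11; heap: [0-10 ALLOC][11-17 ALLOC][18-32 FREE]
Op 4: a = realloc(a, 6) -> a = 0; heap: [0-5 ALLOC][6-10 FREE][11-17 ALLOC][18-32 FREE]
Op 5: c = malloc(7) -> c = 18; heap: [0-5 ALLOC][6-10 FREE][11-17 ALLOC][18-24 ALLOC][25-32 FREE]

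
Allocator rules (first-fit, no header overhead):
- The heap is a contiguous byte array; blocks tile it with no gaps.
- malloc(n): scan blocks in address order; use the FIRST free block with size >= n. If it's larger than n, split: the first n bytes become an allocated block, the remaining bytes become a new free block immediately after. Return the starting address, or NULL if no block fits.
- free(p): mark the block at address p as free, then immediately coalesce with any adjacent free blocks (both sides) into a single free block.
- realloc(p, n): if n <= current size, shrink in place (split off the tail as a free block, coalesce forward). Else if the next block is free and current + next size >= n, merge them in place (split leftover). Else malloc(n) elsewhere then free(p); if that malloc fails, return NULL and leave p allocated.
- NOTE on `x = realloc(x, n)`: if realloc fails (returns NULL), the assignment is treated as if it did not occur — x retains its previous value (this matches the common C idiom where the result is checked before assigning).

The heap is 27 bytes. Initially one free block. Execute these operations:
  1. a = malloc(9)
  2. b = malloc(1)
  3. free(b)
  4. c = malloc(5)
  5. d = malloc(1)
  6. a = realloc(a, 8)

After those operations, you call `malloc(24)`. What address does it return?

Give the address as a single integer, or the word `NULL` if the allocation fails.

Op 1: a = malloc(9) -> a = 0; heap: [0-8 ALLOC][9-26 FREE]
Op 2: b = malloc(1) -> b = 9; heap: [0-8 ALLOC][9-9 ALLOC][10-26 FREE]
Op 3: free(b) -> (freed b); heap: [0-8 ALLOC][9-26 FREE]
Op 4: c = malloc(5) -> c = 9; heap: [0-8 ALLOC][9-13 ALLOC][14-26 FREE]
Op 5: d = malloc(1) -> d = 14; heap: [0-8 ALLOC][9-13 ALLOC][14-14 ALLOC][15-26 FREE]
Op 6: a = realloc(a, 8) -> a = 0; heap: [0-7 ALLOC][8-8 FREE][9-13 ALLOC][14-14 ALLOC][15-26 FREE]
malloc(24): first-fit scan over [0-7 ALLOC][8-8 FREE][9-13 ALLOC][14-14 ALLOC][15-26 FREE] -> NULL

Answer: NULL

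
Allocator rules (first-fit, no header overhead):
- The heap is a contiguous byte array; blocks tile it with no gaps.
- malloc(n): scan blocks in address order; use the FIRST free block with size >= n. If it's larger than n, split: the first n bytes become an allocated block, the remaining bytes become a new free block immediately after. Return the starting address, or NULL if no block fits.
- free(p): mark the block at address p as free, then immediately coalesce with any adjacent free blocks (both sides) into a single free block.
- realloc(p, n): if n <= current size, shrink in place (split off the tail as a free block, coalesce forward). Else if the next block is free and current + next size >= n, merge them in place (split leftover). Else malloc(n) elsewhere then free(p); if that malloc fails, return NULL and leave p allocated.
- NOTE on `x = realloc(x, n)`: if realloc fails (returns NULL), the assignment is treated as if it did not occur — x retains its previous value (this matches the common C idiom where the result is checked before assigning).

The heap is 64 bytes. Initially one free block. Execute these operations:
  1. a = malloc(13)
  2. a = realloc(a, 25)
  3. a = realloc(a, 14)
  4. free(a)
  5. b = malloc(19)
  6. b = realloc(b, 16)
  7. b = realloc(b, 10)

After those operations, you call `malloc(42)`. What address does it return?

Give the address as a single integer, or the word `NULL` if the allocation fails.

Answer: 10

Derivation:
Op 1: a = malloc(13) -> a = 0; heap: [0-12 ALLOC][13-63 FREE]
Op 2: a = realloc(a, 25) -> a = 0; heap: [0-24 ALLOC][25-63 FREE]
Op 3: a = realloc(a, 14) -> a = 0; heap: [0-13 ALLOC][14-63 FREE]
Op 4: free(a) -> (freed a); heap: [0-63 FREE]
Op 5: b = malloc(19) -> b = 0; heap: [0-18 ALLOC][19-63 FREE]
Op 6: b = realloc(b, 16) -> b = 0; heap: [0-15 ALLOC][16-63 FREE]
Op 7: b = realloc(b, 10) -> b = 0; heap: [0-9 ALLOC][10-63 FREE]
malloc(42): first-fit scan over [0-9 ALLOC][10-63 FREE] -> 10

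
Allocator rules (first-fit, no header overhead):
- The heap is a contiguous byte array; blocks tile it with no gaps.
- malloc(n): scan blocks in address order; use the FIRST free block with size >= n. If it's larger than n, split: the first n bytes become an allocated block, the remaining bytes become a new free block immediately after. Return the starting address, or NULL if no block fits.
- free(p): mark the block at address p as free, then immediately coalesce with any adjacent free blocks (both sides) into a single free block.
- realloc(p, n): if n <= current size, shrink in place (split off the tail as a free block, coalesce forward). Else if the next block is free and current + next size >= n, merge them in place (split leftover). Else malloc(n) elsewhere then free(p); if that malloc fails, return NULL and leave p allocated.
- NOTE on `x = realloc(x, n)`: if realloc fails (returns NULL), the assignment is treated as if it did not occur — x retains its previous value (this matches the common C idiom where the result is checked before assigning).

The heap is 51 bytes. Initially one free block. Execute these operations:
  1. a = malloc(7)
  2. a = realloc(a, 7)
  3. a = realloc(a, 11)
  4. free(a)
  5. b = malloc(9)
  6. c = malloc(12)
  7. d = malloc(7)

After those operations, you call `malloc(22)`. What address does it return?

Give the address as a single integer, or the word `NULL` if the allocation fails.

Op 1: a = malloc(7) -> a = 0; heap: [0-6 ALLOC][7-50 FREE]
Op 2: a = realloc(a, 7) -> a = 0; heap: [0-6 ALLOC][7-50 FREE]
Op 3: a = realloc(a, 11) -> a = 0; heap: [0-10 ALLOC][11-50 FREE]
Op 4: free(a) -> (freed a); heap: [0-50 FREE]
Op 5: b = malloc(9) -> b = 0; heap: [0-8 ALLOC][9-50 FREE]
Op 6: c = malloc(12) -> c = 9; heap: [0-8 ALLOC][9-20 ALLOC][21-50 FREE]
Op 7: d = malloc(7) -> d = 21; heap: [0-8 ALLOC][9-20 ALLOC][21-27 ALLOC][28-50 FREE]
malloc(22): first-fit scan over [0-8 ALLOC][9-20 ALLOC][21-27 ALLOC][28-50 FREE] -> 28

Answer: 28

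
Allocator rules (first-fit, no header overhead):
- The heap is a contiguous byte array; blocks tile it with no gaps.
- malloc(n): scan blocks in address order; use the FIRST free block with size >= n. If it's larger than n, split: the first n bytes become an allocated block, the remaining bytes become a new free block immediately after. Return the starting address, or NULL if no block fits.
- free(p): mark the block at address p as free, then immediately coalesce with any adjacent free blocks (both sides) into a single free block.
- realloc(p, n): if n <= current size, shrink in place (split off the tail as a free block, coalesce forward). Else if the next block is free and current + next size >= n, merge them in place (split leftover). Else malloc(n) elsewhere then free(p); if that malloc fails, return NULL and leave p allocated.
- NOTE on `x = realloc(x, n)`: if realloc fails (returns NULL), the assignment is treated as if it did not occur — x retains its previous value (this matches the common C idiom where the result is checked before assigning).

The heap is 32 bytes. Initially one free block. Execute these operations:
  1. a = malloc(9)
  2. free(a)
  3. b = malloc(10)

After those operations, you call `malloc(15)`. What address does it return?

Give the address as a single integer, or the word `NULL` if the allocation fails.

Answer: 10

Derivation:
Op 1: a = malloc(9) -> a = 0; heap: [0-8 ALLOC][9-31 FREE]
Op 2: free(a) -> (freed a); heap: [0-31 FREE]
Op 3: b = malloc(10) -> b = 0; heap: [0-9 ALLOC][10-31 FREE]
malloc(15): first-fit scan over [0-9 ALLOC][10-31 FREE] -> 10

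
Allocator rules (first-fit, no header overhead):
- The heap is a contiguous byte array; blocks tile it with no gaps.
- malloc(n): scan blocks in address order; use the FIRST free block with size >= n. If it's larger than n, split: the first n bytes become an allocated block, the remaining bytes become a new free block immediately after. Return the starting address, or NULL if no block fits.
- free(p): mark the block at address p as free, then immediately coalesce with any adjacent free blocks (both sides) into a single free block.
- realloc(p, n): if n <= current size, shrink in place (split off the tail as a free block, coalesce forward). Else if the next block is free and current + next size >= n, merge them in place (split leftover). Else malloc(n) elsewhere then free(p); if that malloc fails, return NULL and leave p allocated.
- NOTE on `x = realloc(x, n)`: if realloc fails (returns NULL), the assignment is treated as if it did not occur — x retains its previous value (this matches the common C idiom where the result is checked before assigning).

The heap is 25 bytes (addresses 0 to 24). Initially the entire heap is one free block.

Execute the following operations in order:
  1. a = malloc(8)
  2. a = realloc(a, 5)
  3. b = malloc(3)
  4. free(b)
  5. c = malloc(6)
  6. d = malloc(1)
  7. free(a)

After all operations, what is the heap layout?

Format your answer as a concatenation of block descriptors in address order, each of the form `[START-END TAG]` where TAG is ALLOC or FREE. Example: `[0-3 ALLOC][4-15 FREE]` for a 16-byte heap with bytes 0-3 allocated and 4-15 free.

Answer: [0-4 FREE][5-10 ALLOC][11-11 ALLOC][12-24 FREE]

Derivation:
Op 1: a = malloc(8) -> a = 0; heap: [0-7 ALLOC][8-24 FREE]
Op 2: a = realloc(a, 5) -> a = 0; heap: [0-4 ALLOC][5-24 FREE]
Op 3: b = malloc(3) -> b = 5; heap: [0-4 ALLOC][5-7 ALLOC][8-24 FREE]
Op 4: free(b) -> (freed b); heap: [0-4 ALLOC][5-24 FREE]
Op 5: c = malloc(6) -> c = 5; heap: [0-4 ALLOC][5-10 ALLOC][11-24 FREE]
Op 6: d = malloc(1) -> d = 11; heap: [0-4 ALLOC][5-10 ALLOC][11-11 ALLOC][12-24 FREE]
Op 7: free(a) -> (freed a); heap: [0-4 FREE][5-10 ALLOC][11-11 ALLOC][12-24 FREE]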